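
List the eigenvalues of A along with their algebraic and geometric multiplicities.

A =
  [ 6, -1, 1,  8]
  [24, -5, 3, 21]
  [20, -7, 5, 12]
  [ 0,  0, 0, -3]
λ = -3: alg = 1, geom = 1; λ = -2: alg = 1, geom = 1; λ = 4: alg = 2, geom = 1

Step 1 — factor the characteristic polynomial to read off the algebraic multiplicities:
  χ_A(x) = (x - 4)^2*(x + 2)*(x + 3)

Step 2 — compute geometric multiplicities via the rank-nullity identity g(λ) = n − rank(A − λI):
  rank(A − (-3)·I) = 3, so dim ker(A − (-3)·I) = n − 3 = 1
  rank(A − (-2)·I) = 3, so dim ker(A − (-2)·I) = n − 3 = 1
  rank(A − (4)·I) = 3, so dim ker(A − (4)·I) = n − 3 = 1

Summary:
  λ = -3: algebraic multiplicity = 1, geometric multiplicity = 1
  λ = -2: algebraic multiplicity = 1, geometric multiplicity = 1
  λ = 4: algebraic multiplicity = 2, geometric multiplicity = 1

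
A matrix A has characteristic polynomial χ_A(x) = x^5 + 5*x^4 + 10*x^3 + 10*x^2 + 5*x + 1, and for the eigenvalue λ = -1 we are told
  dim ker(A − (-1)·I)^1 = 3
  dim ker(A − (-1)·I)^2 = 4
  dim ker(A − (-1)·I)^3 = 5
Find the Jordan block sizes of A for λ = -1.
Block sizes for λ = -1: [3, 1, 1]

From the dimensions of kernels of powers, the number of Jordan blocks of size at least j is d_j − d_{j−1} where d_j = dim ker(N^j) (with d_0 = 0). Computing the differences gives [3, 1, 1].
The number of blocks of size exactly k is (#blocks of size ≥ k) − (#blocks of size ≥ k + 1), so the partition is: 2 block(s) of size 1, 1 block(s) of size 3.
In nonincreasing order the block sizes are [3, 1, 1].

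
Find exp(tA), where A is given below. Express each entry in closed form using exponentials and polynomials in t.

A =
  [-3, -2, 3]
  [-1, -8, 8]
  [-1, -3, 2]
e^{tA} =
  [-t^2*exp(-3*t)/2 + exp(-3*t), t^2*exp(-3*t)/2 - 2*t*exp(-3*t), -t^2*exp(-3*t)/2 + 3*t*exp(-3*t)]
  [-3*t^2*exp(-3*t)/2 - t*exp(-3*t), 3*t^2*exp(-3*t)/2 - 5*t*exp(-3*t) + exp(-3*t), -3*t^2*exp(-3*t)/2 + 8*t*exp(-3*t)]
  [-t^2*exp(-3*t) - t*exp(-3*t), t^2*exp(-3*t) - 3*t*exp(-3*t), -t^2*exp(-3*t) + 5*t*exp(-3*t) + exp(-3*t)]

Strategy: write A = P · J · P⁻¹ where J is a Jordan canonical form, so e^{tA} = P · e^{tJ} · P⁻¹, and e^{tJ} can be computed block-by-block.

A has Jordan form
J =
  [-3,  1,  0]
  [ 0, -3,  1]
  [ 0,  0, -3]
(up to reordering of blocks).

Per-block formulas:
  For a 3×3 Jordan block J_3(-3): exp(t · J_3(-3)) = e^(-3t)·(I + t·N + (t^2/2)·N^2), where N is the 3×3 nilpotent shift.

After assembling e^{tJ} and conjugating by P, we get:

e^{tA} =
  [-t^2*exp(-3*t)/2 + exp(-3*t), t^2*exp(-3*t)/2 - 2*t*exp(-3*t), -t^2*exp(-3*t)/2 + 3*t*exp(-3*t)]
  [-3*t^2*exp(-3*t)/2 - t*exp(-3*t), 3*t^2*exp(-3*t)/2 - 5*t*exp(-3*t) + exp(-3*t), -3*t^2*exp(-3*t)/2 + 8*t*exp(-3*t)]
  [-t^2*exp(-3*t) - t*exp(-3*t), t^2*exp(-3*t) - 3*t*exp(-3*t), -t^2*exp(-3*t) + 5*t*exp(-3*t) + exp(-3*t)]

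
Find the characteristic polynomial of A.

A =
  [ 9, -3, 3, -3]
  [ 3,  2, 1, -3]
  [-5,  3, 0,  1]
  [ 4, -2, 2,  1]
x^4 - 12*x^3 + 54*x^2 - 108*x + 81

Expanding det(x·I − A) (e.g. by cofactor expansion or by noting that A is similar to its Jordan form J, which has the same characteristic polynomial as A) gives
  χ_A(x) = x^4 - 12*x^3 + 54*x^2 - 108*x + 81
which factors as (x - 3)^4. The eigenvalues (with algebraic multiplicities) are λ = 3 with multiplicity 4.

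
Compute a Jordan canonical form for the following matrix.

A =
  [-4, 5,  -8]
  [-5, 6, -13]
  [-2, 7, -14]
J_3(-4)

The characteristic polynomial is
  det(x·I − A) = x^3 + 12*x^2 + 48*x + 64 = (x + 4)^3

Eigenvalues and multiplicities (the geometric multiplicity of λ is n − rank(A − λI), which equals the number of Jordan blocks for λ):
  λ = -4: algebraic multiplicity = 3, geometric multiplicity = 1

Determining the block sizes for each eigenvalue:
  λ = -4: one block (gm = 1), so the single block has size am = 3 → block sizes [3]

Assembling the blocks gives a Jordan form
J =
  [-4,  1,  0]
  [ 0, -4,  1]
  [ 0,  0, -4]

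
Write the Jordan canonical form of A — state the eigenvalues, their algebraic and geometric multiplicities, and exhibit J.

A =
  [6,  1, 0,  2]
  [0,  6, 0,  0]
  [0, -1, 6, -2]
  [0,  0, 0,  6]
J_2(6) ⊕ J_1(6) ⊕ J_1(6)

The characteristic polynomial is
  det(x·I − A) = x^4 - 24*x^3 + 216*x^2 - 864*x + 1296 = (x - 6)^4

Eigenvalues and multiplicities (the geometric multiplicity of λ is n − rank(A − λI), which equals the number of Jordan blocks for λ):
  λ = 6: algebraic multiplicity = 4, geometric multiplicity = 3

Determining the block sizes for each eigenvalue:
  λ = 6: 3 blocks summing to 4 forces exactly one block of size 2 and the rest size 1 → block sizes [2, 1, 1]

Assembling the blocks gives a Jordan form
J =
  [6, 1, 0, 0]
  [0, 6, 0, 0]
  [0, 0, 6, 0]
  [0, 0, 0, 6]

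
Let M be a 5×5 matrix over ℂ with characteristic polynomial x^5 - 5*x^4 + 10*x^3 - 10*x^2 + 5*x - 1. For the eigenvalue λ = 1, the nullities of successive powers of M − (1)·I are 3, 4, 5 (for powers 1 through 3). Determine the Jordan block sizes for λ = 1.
Block sizes for λ = 1: [3, 1, 1]

From the dimensions of kernels of powers, the number of Jordan blocks of size at least j is d_j − d_{j−1} where d_j = dim ker(N^j) (with d_0 = 0). Computing the differences gives [3, 1, 1].
The number of blocks of size exactly k is (#blocks of size ≥ k) − (#blocks of size ≥ k + 1), so the partition is: 2 block(s) of size 1, 1 block(s) of size 3.
In nonincreasing order the block sizes are [3, 1, 1].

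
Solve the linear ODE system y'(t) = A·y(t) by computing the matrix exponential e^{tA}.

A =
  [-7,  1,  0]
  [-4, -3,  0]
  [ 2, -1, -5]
e^{tA} =
  [-2*t*exp(-5*t) + exp(-5*t), t*exp(-5*t), 0]
  [-4*t*exp(-5*t), 2*t*exp(-5*t) + exp(-5*t), 0]
  [2*t*exp(-5*t), -t*exp(-5*t), exp(-5*t)]

Strategy: write A = P · J · P⁻¹ where J is a Jordan canonical form, so e^{tA} = P · e^{tJ} · P⁻¹, and e^{tJ} can be computed block-by-block.

A has Jordan form
J =
  [-5,  1,  0]
  [ 0, -5,  0]
  [ 0,  0, -5]
(up to reordering of blocks).

Per-block formulas:
  For a 2×2 Jordan block J_2(-5): exp(t · J_2(-5)) = e^(-5t)·(I + t·N), where N is the 2×2 nilpotent shift.
  For a 1×1 block at λ = -5: exp(t · [-5]) = [e^(-5t)].

After assembling e^{tJ} and conjugating by P, we get:

e^{tA} =
  [-2*t*exp(-5*t) + exp(-5*t), t*exp(-5*t), 0]
  [-4*t*exp(-5*t), 2*t*exp(-5*t) + exp(-5*t), 0]
  [2*t*exp(-5*t), -t*exp(-5*t), exp(-5*t)]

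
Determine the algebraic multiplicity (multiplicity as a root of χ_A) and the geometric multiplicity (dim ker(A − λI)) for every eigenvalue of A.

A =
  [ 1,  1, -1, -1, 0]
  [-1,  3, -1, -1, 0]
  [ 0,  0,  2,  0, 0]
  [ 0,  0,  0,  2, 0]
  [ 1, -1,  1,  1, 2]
λ = 2: alg = 5, geom = 4

Step 1 — factor the characteristic polynomial to read off the algebraic multiplicities:
  χ_A(x) = (x - 2)^5

Step 2 — compute geometric multiplicities via the rank-nullity identity g(λ) = n − rank(A − λI):
  rank(A − (2)·I) = 1, so dim ker(A − (2)·I) = n − 1 = 4

Summary:
  λ = 2: algebraic multiplicity = 5, geometric multiplicity = 4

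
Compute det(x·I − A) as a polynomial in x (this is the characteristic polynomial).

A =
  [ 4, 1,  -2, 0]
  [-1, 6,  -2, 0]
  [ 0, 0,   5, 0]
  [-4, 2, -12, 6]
x^4 - 21*x^3 + 165*x^2 - 575*x + 750

Expanding det(x·I − A) (e.g. by cofactor expansion or by noting that A is similar to its Jordan form J, which has the same characteristic polynomial as A) gives
  χ_A(x) = x^4 - 21*x^3 + 165*x^2 - 575*x + 750
which factors as (x - 6)*(x - 5)^3. The eigenvalues (with algebraic multiplicities) are λ = 5 with multiplicity 3, λ = 6 with multiplicity 1.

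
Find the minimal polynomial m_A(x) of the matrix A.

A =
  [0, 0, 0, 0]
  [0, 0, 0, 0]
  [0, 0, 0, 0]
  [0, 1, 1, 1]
x^2 - x

The characteristic polynomial is χ_A(x) = x^3*(x - 1), so the eigenvalues are known. The minimal polynomial is
  m_A(x) = Π_λ (x − λ)^{k_λ}
where k_λ is the size of the *largest* Jordan block for λ (equivalently, the smallest k with (A − λI)^k v = 0 for every generalised eigenvector v of λ).

  λ = 0: largest Jordan block has size 1, contributing (x − 0)
  λ = 1: largest Jordan block has size 1, contributing (x − 1)

So m_A(x) = x*(x - 1) = x^2 - x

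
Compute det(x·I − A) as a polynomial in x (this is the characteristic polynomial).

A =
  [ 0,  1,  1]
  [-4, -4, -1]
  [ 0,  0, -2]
x^3 + 6*x^2 + 12*x + 8

Expanding det(x·I − A) (e.g. by cofactor expansion or by noting that A is similar to its Jordan form J, which has the same characteristic polynomial as A) gives
  χ_A(x) = x^3 + 6*x^2 + 12*x + 8
which factors as (x + 2)^3. The eigenvalues (with algebraic multiplicities) are λ = -2 with multiplicity 3.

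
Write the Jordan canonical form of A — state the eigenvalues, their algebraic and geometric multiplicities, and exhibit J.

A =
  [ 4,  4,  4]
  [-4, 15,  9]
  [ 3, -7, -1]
J_3(6)

The characteristic polynomial is
  det(x·I − A) = x^3 - 18*x^2 + 108*x - 216 = (x - 6)^3

Eigenvalues and multiplicities (the geometric multiplicity of λ is n − rank(A − λI), which equals the number of Jordan blocks for λ):
  λ = 6: algebraic multiplicity = 3, geometric multiplicity = 1

Determining the block sizes for each eigenvalue:
  λ = 6: one block (gm = 1), so the single block has size am = 3 → block sizes [3]

Assembling the blocks gives a Jordan form
J =
  [6, 1, 0]
  [0, 6, 1]
  [0, 0, 6]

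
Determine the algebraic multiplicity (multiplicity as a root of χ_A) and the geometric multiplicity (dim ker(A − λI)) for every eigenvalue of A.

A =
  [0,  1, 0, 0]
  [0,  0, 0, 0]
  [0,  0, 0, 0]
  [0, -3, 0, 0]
λ = 0: alg = 4, geom = 3

Step 1 — factor the characteristic polynomial to read off the algebraic multiplicities:
  χ_A(x) = x^4

Step 2 — compute geometric multiplicities via the rank-nullity identity g(λ) = n − rank(A − λI):
  rank(A − (0)·I) = 1, so dim ker(A − (0)·I) = n − 1 = 3

Summary:
  λ = 0: algebraic multiplicity = 4, geometric multiplicity = 3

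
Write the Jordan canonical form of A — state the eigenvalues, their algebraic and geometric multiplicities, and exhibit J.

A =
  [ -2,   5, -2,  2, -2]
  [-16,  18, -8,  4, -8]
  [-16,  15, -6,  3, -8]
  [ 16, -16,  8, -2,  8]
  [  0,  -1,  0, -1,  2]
J_2(2) ⊕ J_2(2) ⊕ J_1(2)

The characteristic polynomial is
  det(x·I − A) = x^5 - 10*x^4 + 40*x^3 - 80*x^2 + 80*x - 32 = (x - 2)^5

Eigenvalues and multiplicities (the geometric multiplicity of λ is n − rank(A − λI), which equals the number of Jordan blocks for λ):
  λ = 2: algebraic multiplicity = 5, geometric multiplicity = 3

Determining the block sizes for each eigenvalue:
  λ = 2: with am = 5 and gm = 3, the partition is not yet determined (e.g. several partitions of 5 into 3 parts exist). Let N = A − (2)·I. Computing rank(N^1) = 2, rank(N^2) = 0; the number of blocks of size ≥ j is rank(N^{j−1}) − rank(N^j), giving [3, 2]. So we have 2 block(s) of size 2, 1 block(s) of size 1 → block sizes [2, 2, 1]

Assembling the blocks gives a Jordan form
J =
  [2, 1, 0, 0, 0]
  [0, 2, 0, 0, 0]
  [0, 0, 2, 1, 0]
  [0, 0, 0, 2, 0]
  [0, 0, 0, 0, 2]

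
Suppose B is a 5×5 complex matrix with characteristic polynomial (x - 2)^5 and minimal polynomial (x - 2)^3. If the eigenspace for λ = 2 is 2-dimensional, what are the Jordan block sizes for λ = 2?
Block sizes for λ = 2: [3, 2]

Step 1 — from the characteristic polynomial, algebraic multiplicity of λ = 2 is 5. From dim ker(B − (2)·I) = 2, there are exactly 2 Jordan blocks for λ = 2.
Step 2 — from the minimal polynomial, the factor (x − 2)^3 tells us the largest block for λ = 2 has size 3.
Step 3 — with total size 5, 2 blocks, and largest block 3, the block sizes (in nonincreasing order) are [3, 2].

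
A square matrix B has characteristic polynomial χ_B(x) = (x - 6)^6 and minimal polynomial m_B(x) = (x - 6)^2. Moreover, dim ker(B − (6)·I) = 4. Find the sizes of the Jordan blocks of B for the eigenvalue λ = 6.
Block sizes for λ = 6: [2, 2, 1, 1]

Step 1 — from the characteristic polynomial, algebraic multiplicity of λ = 6 is 6. From dim ker(B − (6)·I) = 4, there are exactly 4 Jordan blocks for λ = 6.
Step 2 — from the minimal polynomial, the factor (x − 6)^2 tells us the largest block for λ = 6 has size 2.
Step 3 — with total size 6, 4 blocks, and largest block 2, the block sizes (in nonincreasing order) are [2, 2, 1, 1].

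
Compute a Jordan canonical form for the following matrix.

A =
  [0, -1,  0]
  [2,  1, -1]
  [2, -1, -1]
J_3(0)

The characteristic polynomial is
  det(x·I − A) = x^3

Eigenvalues and multiplicities (the geometric multiplicity of λ is n − rank(A − λI), which equals the number of Jordan blocks for λ):
  λ = 0: algebraic multiplicity = 3, geometric multiplicity = 1

Determining the block sizes for each eigenvalue:
  λ = 0: one block (gm = 1), so the single block has size am = 3 → block sizes [3]

Assembling the blocks gives a Jordan form
J =
  [0, 1, 0]
  [0, 0, 1]
  [0, 0, 0]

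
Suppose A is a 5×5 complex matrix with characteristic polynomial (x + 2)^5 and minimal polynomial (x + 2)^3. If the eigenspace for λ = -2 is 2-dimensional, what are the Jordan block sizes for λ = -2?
Block sizes for λ = -2: [3, 2]

Step 1 — from the characteristic polynomial, algebraic multiplicity of λ = -2 is 5. From dim ker(A − (-2)·I) = 2, there are exactly 2 Jordan blocks for λ = -2.
Step 2 — from the minimal polynomial, the factor (x + 2)^3 tells us the largest block for λ = -2 has size 3.
Step 3 — with total size 5, 2 blocks, and largest block 3, the block sizes (in nonincreasing order) are [3, 2].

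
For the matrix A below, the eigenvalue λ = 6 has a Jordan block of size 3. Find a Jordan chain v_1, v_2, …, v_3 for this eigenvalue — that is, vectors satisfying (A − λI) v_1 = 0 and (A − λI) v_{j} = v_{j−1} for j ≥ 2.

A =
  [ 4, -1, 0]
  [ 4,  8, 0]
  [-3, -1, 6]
A Jordan chain for λ = 6 of length 3:
v_1 = (0, 0, 2)ᵀ
v_2 = (-2, 4, -3)ᵀ
v_3 = (1, 0, 0)ᵀ

Let N = A − (6)·I. We want v_3 with N^3 v_3 = 0 but N^2 v_3 ≠ 0; then v_{j-1} := N · v_j for j = 3, …, 2.

Pick v_3 = (1, 0, 0)ᵀ.
Then v_2 = N · v_3 = (-2, 4, -3)ᵀ.
Then v_1 = N · v_2 = (0, 0, 2)ᵀ.

Sanity check: (A − (6)·I) v_1 = (0, 0, 0)ᵀ = 0. ✓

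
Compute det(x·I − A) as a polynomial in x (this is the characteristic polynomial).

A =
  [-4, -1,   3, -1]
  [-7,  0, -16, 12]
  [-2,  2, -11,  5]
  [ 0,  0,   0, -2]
x^4 + 17*x^3 + 105*x^2 + 275*x + 250

Expanding det(x·I − A) (e.g. by cofactor expansion or by noting that A is similar to its Jordan form J, which has the same characteristic polynomial as A) gives
  χ_A(x) = x^4 + 17*x^3 + 105*x^2 + 275*x + 250
which factors as (x + 2)*(x + 5)^3. The eigenvalues (with algebraic multiplicities) are λ = -5 with multiplicity 3, λ = -2 with multiplicity 1.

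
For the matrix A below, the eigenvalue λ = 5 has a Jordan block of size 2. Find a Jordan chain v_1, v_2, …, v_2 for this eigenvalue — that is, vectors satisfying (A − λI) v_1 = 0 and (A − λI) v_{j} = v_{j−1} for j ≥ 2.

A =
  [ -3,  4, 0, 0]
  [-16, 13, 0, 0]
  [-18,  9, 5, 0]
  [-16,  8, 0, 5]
A Jordan chain for λ = 5 of length 2:
v_1 = (-8, -16, -18, -16)ᵀ
v_2 = (1, 0, 0, 0)ᵀ

Let N = A − (5)·I. We want v_2 with N^2 v_2 = 0 but N^1 v_2 ≠ 0; then v_{j-1} := N · v_j for j = 2, …, 2.

Pick v_2 = (1, 0, 0, 0)ᵀ.
Then v_1 = N · v_2 = (-8, -16, -18, -16)ᵀ.

Sanity check: (A − (5)·I) v_1 = (0, 0, 0, 0)ᵀ = 0. ✓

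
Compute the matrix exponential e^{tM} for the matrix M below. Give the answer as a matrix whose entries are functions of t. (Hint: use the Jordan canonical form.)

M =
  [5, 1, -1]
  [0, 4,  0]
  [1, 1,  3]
e^{tM} =
  [t*exp(4*t) + exp(4*t), t*exp(4*t), -t*exp(4*t)]
  [0, exp(4*t), 0]
  [t*exp(4*t), t*exp(4*t), -t*exp(4*t) + exp(4*t)]

Strategy: write M = P · J · P⁻¹ where J is a Jordan canonical form, so e^{tM} = P · e^{tJ} · P⁻¹, and e^{tJ} can be computed block-by-block.

M has Jordan form
J =
  [4, 1, 0]
  [0, 4, 0]
  [0, 0, 4]
(up to reordering of blocks).

Per-block formulas:
  For a 1×1 block at λ = 4: exp(t · [4]) = [e^(4t)].
  For a 2×2 Jordan block J_2(4): exp(t · J_2(4)) = e^(4t)·(I + t·N), where N is the 2×2 nilpotent shift.

After assembling e^{tJ} and conjugating by P, we get:

e^{tM} =
  [t*exp(4*t) + exp(4*t), t*exp(4*t), -t*exp(4*t)]
  [0, exp(4*t), 0]
  [t*exp(4*t), t*exp(4*t), -t*exp(4*t) + exp(4*t)]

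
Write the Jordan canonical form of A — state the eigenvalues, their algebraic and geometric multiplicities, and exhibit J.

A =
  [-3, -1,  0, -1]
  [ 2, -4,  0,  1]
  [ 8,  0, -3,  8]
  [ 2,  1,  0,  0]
J_2(-3) ⊕ J_1(-3) ⊕ J_1(-1)

The characteristic polynomial is
  det(x·I − A) = x^4 + 10*x^3 + 36*x^2 + 54*x + 27 = (x + 1)*(x + 3)^3

Eigenvalues and multiplicities (the geometric multiplicity of λ is n − rank(A − λI), which equals the number of Jordan blocks for λ):
  λ = -3: algebraic multiplicity = 3, geometric multiplicity = 2
  λ = -1: algebraic multiplicity = 1, geometric multiplicity = 1

Determining the block sizes for each eigenvalue:
  λ = -3: 2 blocks summing to 3 forces exactly one block of size 2 and the rest size 1 → block sizes [2, 1]
  λ = -1: one block (gm = 1), so the single block has size am = 1 → block sizes [1]

Assembling the blocks gives a Jordan form
J =
  [-3,  1,  0,  0]
  [ 0, -3,  0,  0]
  [ 0,  0, -3,  0]
  [ 0,  0,  0, -1]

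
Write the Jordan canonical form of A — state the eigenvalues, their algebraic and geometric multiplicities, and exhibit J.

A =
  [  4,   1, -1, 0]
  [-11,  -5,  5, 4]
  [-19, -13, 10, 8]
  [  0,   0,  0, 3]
J_3(3) ⊕ J_1(3)

The characteristic polynomial is
  det(x·I − A) = x^4 - 12*x^3 + 54*x^2 - 108*x + 81 = (x - 3)^4

Eigenvalues and multiplicities (the geometric multiplicity of λ is n − rank(A − λI), which equals the number of Jordan blocks for λ):
  λ = 3: algebraic multiplicity = 4, geometric multiplicity = 2

Determining the block sizes for each eigenvalue:
  λ = 3: with am = 4 and gm = 2, the partition is not yet determined (e.g. several partitions of 4 into 2 parts exist). Let N = A − (3)·I. Computing rank(N^1) = 2, rank(N^2) = 1, rank(N^3) = 0; the number of blocks of size ≥ j is rank(N^{j−1}) − rank(N^j), giving [2, 1, 1]. So we have 1 block(s) of size 3, 1 block(s) of size 1 → block sizes [3, 1]

Assembling the blocks gives a Jordan form
J =
  [3, 1, 0, 0]
  [0, 3, 1, 0]
  [0, 0, 3, 0]
  [0, 0, 0, 3]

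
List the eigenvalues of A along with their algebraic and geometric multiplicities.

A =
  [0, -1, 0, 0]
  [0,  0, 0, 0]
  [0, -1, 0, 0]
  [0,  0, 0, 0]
λ = 0: alg = 4, geom = 3

Step 1 — factor the characteristic polynomial to read off the algebraic multiplicities:
  χ_A(x) = x^4

Step 2 — compute geometric multiplicities via the rank-nullity identity g(λ) = n − rank(A − λI):
  rank(A − (0)·I) = 1, so dim ker(A − (0)·I) = n − 1 = 3

Summary:
  λ = 0: algebraic multiplicity = 4, geometric multiplicity = 3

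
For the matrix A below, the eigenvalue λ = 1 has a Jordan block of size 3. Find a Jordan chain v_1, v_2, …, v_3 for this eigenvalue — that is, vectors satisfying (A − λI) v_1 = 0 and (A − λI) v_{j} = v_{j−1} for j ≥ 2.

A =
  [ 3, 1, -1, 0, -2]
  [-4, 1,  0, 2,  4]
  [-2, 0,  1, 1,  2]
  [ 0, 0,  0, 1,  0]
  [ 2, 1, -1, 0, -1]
A Jordan chain for λ = 1 of length 3:
v_1 = (-2, 0, 0, 0, -2)ᵀ
v_2 = (2, -4, -2, 0, 2)ᵀ
v_3 = (1, 0, 0, 0, 0)ᵀ

Let N = A − (1)·I. We want v_3 with N^3 v_3 = 0 but N^2 v_3 ≠ 0; then v_{j-1} := N · v_j for j = 3, …, 2.

Pick v_3 = (1, 0, 0, 0, 0)ᵀ.
Then v_2 = N · v_3 = (2, -4, -2, 0, 2)ᵀ.
Then v_1 = N · v_2 = (-2, 0, 0, 0, -2)ᵀ.

Sanity check: (A − (1)·I) v_1 = (0, 0, 0, 0, 0)ᵀ = 0. ✓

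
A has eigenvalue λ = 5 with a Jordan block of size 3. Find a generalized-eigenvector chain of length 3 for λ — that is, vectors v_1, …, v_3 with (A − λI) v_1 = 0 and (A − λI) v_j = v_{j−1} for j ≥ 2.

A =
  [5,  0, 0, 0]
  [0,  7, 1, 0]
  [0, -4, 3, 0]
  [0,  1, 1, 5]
A Jordan chain for λ = 5 of length 3:
v_1 = (0, 0, 0, -2)ᵀ
v_2 = (0, 2, -4, 1)ᵀ
v_3 = (0, 1, 0, 0)ᵀ

Let N = A − (5)·I. We want v_3 with N^3 v_3 = 0 but N^2 v_3 ≠ 0; then v_{j-1} := N · v_j for j = 3, …, 2.

Pick v_3 = (0, 1, 0, 0)ᵀ.
Then v_2 = N · v_3 = (0, 2, -4, 1)ᵀ.
Then v_1 = N · v_2 = (0, 0, 0, -2)ᵀ.

Sanity check: (A − (5)·I) v_1 = (0, 0, 0, 0)ᵀ = 0. ✓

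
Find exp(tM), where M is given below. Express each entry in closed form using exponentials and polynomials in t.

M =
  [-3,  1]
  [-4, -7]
e^{tM} =
  [2*t*exp(-5*t) + exp(-5*t), t*exp(-5*t)]
  [-4*t*exp(-5*t), -2*t*exp(-5*t) + exp(-5*t)]

Strategy: write M = P · J · P⁻¹ where J is a Jordan canonical form, so e^{tM} = P · e^{tJ} · P⁻¹, and e^{tJ} can be computed block-by-block.

M has Jordan form
J =
  [-5,  1]
  [ 0, -5]
(up to reordering of blocks).

Per-block formulas:
  For a 2×2 Jordan block J_2(-5): exp(t · J_2(-5)) = e^(-5t)·(I + t·N), where N is the 2×2 nilpotent shift.

After assembling e^{tJ} and conjugating by P, we get:

e^{tM} =
  [2*t*exp(-5*t) + exp(-5*t), t*exp(-5*t)]
  [-4*t*exp(-5*t), -2*t*exp(-5*t) + exp(-5*t)]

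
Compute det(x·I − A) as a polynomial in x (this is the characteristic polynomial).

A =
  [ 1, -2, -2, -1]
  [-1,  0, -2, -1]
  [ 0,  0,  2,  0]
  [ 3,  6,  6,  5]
x^4 - 8*x^3 + 24*x^2 - 32*x + 16

Expanding det(x·I − A) (e.g. by cofactor expansion or by noting that A is similar to its Jordan form J, which has the same characteristic polynomial as A) gives
  χ_A(x) = x^4 - 8*x^3 + 24*x^2 - 32*x + 16
which factors as (x - 2)^4. The eigenvalues (with algebraic multiplicities) are λ = 2 with multiplicity 4.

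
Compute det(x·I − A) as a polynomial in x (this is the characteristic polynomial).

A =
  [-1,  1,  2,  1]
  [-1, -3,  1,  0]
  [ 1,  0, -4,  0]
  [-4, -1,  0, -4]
x^4 + 12*x^3 + 54*x^2 + 108*x + 81

Expanding det(x·I − A) (e.g. by cofactor expansion or by noting that A is similar to its Jordan form J, which has the same characteristic polynomial as A) gives
  χ_A(x) = x^4 + 12*x^3 + 54*x^2 + 108*x + 81
which factors as (x + 3)^4. The eigenvalues (with algebraic multiplicities) are λ = -3 with multiplicity 4.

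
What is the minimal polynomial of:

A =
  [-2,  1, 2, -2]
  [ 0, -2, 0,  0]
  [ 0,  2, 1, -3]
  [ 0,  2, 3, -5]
x^2 + 4*x + 4

The characteristic polynomial is χ_A(x) = (x + 2)^4, so the eigenvalues are known. The minimal polynomial is
  m_A(x) = Π_λ (x − λ)^{k_λ}
where k_λ is the size of the *largest* Jordan block for λ (equivalently, the smallest k with (A − λI)^k v = 0 for every generalised eigenvector v of λ).

  λ = -2: largest Jordan block has size 2, contributing (x + 2)^2

So m_A(x) = (x + 2)^2 = x^2 + 4*x + 4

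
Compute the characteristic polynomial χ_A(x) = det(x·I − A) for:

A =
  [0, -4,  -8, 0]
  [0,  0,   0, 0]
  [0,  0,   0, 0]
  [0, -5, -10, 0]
x^4

Expanding det(x·I − A) (e.g. by cofactor expansion or by noting that A is similar to its Jordan form J, which has the same characteristic polynomial as A) gives
  χ_A(x) = x^4
which factors as x^4. The eigenvalues (with algebraic multiplicities) are λ = 0 with multiplicity 4.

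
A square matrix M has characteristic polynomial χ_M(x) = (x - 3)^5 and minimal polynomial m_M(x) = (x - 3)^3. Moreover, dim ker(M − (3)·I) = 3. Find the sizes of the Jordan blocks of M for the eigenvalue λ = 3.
Block sizes for λ = 3: [3, 1, 1]

Step 1 — from the characteristic polynomial, algebraic multiplicity of λ = 3 is 5. From dim ker(M − (3)·I) = 3, there are exactly 3 Jordan blocks for λ = 3.
Step 2 — from the minimal polynomial, the factor (x − 3)^3 tells us the largest block for λ = 3 has size 3.
Step 3 — with total size 5, 3 blocks, and largest block 3, the block sizes (in nonincreasing order) are [3, 1, 1].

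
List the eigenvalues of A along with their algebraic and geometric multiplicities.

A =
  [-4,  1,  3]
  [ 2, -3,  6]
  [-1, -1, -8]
λ = -5: alg = 3, geom = 2

Step 1 — factor the characteristic polynomial to read off the algebraic multiplicities:
  χ_A(x) = (x + 5)^3

Step 2 — compute geometric multiplicities via the rank-nullity identity g(λ) = n − rank(A − λI):
  rank(A − (-5)·I) = 1, so dim ker(A − (-5)·I) = n − 1 = 2

Summary:
  λ = -5: algebraic multiplicity = 3, geometric multiplicity = 2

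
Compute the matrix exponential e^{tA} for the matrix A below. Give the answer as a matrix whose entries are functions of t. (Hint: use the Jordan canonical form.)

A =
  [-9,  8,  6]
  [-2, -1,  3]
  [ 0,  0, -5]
e^{tA} =
  [-4*t*exp(-5*t) + exp(-5*t), 8*t*exp(-5*t), 6*t*exp(-5*t)]
  [-2*t*exp(-5*t), 4*t*exp(-5*t) + exp(-5*t), 3*t*exp(-5*t)]
  [0, 0, exp(-5*t)]

Strategy: write A = P · J · P⁻¹ where J is a Jordan canonical form, so e^{tA} = P · e^{tJ} · P⁻¹, and e^{tJ} can be computed block-by-block.

A has Jordan form
J =
  [-5,  1,  0]
  [ 0, -5,  0]
  [ 0,  0, -5]
(up to reordering of blocks).

Per-block formulas:
  For a 2×2 Jordan block J_2(-5): exp(t · J_2(-5)) = e^(-5t)·(I + t·N), where N is the 2×2 nilpotent shift.
  For a 1×1 block at λ = -5: exp(t · [-5]) = [e^(-5t)].

After assembling e^{tJ} and conjugating by P, we get:

e^{tA} =
  [-4*t*exp(-5*t) + exp(-5*t), 8*t*exp(-5*t), 6*t*exp(-5*t)]
  [-2*t*exp(-5*t), 4*t*exp(-5*t) + exp(-5*t), 3*t*exp(-5*t)]
  [0, 0, exp(-5*t)]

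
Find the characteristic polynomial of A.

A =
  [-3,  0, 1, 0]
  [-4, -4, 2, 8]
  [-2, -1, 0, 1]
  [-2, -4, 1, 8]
x^4 - x^3 - 9*x^2 - 11*x - 4

Expanding det(x·I − A) (e.g. by cofactor expansion or by noting that A is similar to its Jordan form J, which has the same characteristic polynomial as A) gives
  χ_A(x) = x^4 - x^3 - 9*x^2 - 11*x - 4
which factors as (x - 4)*(x + 1)^3. The eigenvalues (with algebraic multiplicities) are λ = -1 with multiplicity 3, λ = 4 with multiplicity 1.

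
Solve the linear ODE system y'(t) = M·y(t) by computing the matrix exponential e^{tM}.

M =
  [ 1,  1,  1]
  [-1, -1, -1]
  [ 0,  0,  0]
e^{tM} =
  [t + 1, t, t]
  [-t, 1 - t, -t]
  [0, 0, 1]

Strategy: write M = P · J · P⁻¹ where J is a Jordan canonical form, so e^{tM} = P · e^{tJ} · P⁻¹, and e^{tJ} can be computed block-by-block.

M has Jordan form
J =
  [0, 1, 0]
  [0, 0, 0]
  [0, 0, 0]
(up to reordering of blocks).

Per-block formulas:
  For a 1×1 block at λ = 0: exp(t · [0]) = [e^(0t)].
  For a 2×2 Jordan block J_2(0): exp(t · J_2(0)) = e^(0t)·(I + t·N), where N is the 2×2 nilpotent shift.

After assembling e^{tJ} and conjugating by P, we get:

e^{tM} =
  [t + 1, t, t]
  [-t, 1 - t, -t]
  [0, 0, 1]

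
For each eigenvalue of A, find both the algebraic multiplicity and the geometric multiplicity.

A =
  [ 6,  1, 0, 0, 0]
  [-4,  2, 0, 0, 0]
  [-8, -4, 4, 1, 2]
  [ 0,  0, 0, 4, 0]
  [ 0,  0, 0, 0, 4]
λ = 4: alg = 5, geom = 3

Step 1 — factor the characteristic polynomial to read off the algebraic multiplicities:
  χ_A(x) = (x - 4)^5

Step 2 — compute geometric multiplicities via the rank-nullity identity g(λ) = n − rank(A − λI):
  rank(A − (4)·I) = 2, so dim ker(A − (4)·I) = n − 2 = 3

Summary:
  λ = 4: algebraic multiplicity = 5, geometric multiplicity = 3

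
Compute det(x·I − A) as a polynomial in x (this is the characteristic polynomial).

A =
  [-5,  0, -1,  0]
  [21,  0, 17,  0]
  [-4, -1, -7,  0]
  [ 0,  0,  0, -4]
x^4 + 16*x^3 + 96*x^2 + 256*x + 256

Expanding det(x·I − A) (e.g. by cofactor expansion or by noting that A is similar to its Jordan form J, which has the same characteristic polynomial as A) gives
  χ_A(x) = x^4 + 16*x^3 + 96*x^2 + 256*x + 256
which factors as (x + 4)^4. The eigenvalues (with algebraic multiplicities) are λ = -4 with multiplicity 4.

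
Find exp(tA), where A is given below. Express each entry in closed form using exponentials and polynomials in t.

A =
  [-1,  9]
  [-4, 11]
e^{tA} =
  [-6*t*exp(5*t) + exp(5*t), 9*t*exp(5*t)]
  [-4*t*exp(5*t), 6*t*exp(5*t) + exp(5*t)]

Strategy: write A = P · J · P⁻¹ where J is a Jordan canonical form, so e^{tA} = P · e^{tJ} · P⁻¹, and e^{tJ} can be computed block-by-block.

A has Jordan form
J =
  [5, 1]
  [0, 5]
(up to reordering of blocks).

Per-block formulas:
  For a 2×2 Jordan block J_2(5): exp(t · J_2(5)) = e^(5t)·(I + t·N), where N is the 2×2 nilpotent shift.

After assembling e^{tJ} and conjugating by P, we get:

e^{tA} =
  [-6*t*exp(5*t) + exp(5*t), 9*t*exp(5*t)]
  [-4*t*exp(5*t), 6*t*exp(5*t) + exp(5*t)]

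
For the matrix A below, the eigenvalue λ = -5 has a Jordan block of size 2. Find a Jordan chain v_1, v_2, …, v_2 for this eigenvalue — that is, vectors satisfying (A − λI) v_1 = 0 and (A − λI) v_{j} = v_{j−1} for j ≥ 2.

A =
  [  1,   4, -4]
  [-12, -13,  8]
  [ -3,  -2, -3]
A Jordan chain for λ = -5 of length 2:
v_1 = (6, -12, -3)ᵀ
v_2 = (1, 0, 0)ᵀ

Let N = A − (-5)·I. We want v_2 with N^2 v_2 = 0 but N^1 v_2 ≠ 0; then v_{j-1} := N · v_j for j = 2, …, 2.

Pick v_2 = (1, 0, 0)ᵀ.
Then v_1 = N · v_2 = (6, -12, -3)ᵀ.

Sanity check: (A − (-5)·I) v_1 = (0, 0, 0)ᵀ = 0. ✓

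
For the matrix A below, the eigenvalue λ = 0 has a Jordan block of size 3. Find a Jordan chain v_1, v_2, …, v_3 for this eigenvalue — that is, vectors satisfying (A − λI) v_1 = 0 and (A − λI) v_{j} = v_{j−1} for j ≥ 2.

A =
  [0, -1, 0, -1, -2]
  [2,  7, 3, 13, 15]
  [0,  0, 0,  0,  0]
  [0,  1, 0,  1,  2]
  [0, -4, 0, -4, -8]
A Jordan chain for λ = 0 of length 3:
v_1 = (-2, 14, 0, 2, -8)ᵀ
v_2 = (0, 2, 0, 0, 0)ᵀ
v_3 = (1, 0, 0, 0, 0)ᵀ

Let N = A − (0)·I. We want v_3 with N^3 v_3 = 0 but N^2 v_3 ≠ 0; then v_{j-1} := N · v_j for j = 3, …, 2.

Pick v_3 = (1, 0, 0, 0, 0)ᵀ.
Then v_2 = N · v_3 = (0, 2, 0, 0, 0)ᵀ.
Then v_1 = N · v_2 = (-2, 14, 0, 2, -8)ᵀ.

Sanity check: (A − (0)·I) v_1 = (0, 0, 0, 0, 0)ᵀ = 0. ✓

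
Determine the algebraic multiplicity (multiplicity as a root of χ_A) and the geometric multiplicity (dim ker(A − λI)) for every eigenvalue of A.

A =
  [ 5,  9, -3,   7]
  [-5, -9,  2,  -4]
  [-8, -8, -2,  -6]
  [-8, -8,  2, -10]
λ = -4: alg = 4, geom = 2

Step 1 — factor the characteristic polynomial to read off the algebraic multiplicities:
  χ_A(x) = (x + 4)^4

Step 2 — compute geometric multiplicities via the rank-nullity identity g(λ) = n − rank(A − λI):
  rank(A − (-4)·I) = 2, so dim ker(A − (-4)·I) = n − 2 = 2

Summary:
  λ = -4: algebraic multiplicity = 4, geometric multiplicity = 2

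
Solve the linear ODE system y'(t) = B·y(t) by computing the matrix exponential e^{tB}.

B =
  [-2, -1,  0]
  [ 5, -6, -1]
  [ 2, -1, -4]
e^{tB} =
  [-t^2*exp(-4*t)/2 + 2*t*exp(-4*t) + exp(-4*t), -t*exp(-4*t), t^2*exp(-4*t)/2]
  [-t^2*exp(-4*t) + 5*t*exp(-4*t), -2*t*exp(-4*t) + exp(-4*t), t^2*exp(-4*t) - t*exp(-4*t)]
  [-t^2*exp(-4*t)/2 + 2*t*exp(-4*t), -t*exp(-4*t), t^2*exp(-4*t)/2 + exp(-4*t)]

Strategy: write B = P · J · P⁻¹ where J is a Jordan canonical form, so e^{tB} = P · e^{tJ} · P⁻¹, and e^{tJ} can be computed block-by-block.

B has Jordan form
J =
  [-4,  1,  0]
  [ 0, -4,  1]
  [ 0,  0, -4]
(up to reordering of blocks).

Per-block formulas:
  For a 3×3 Jordan block J_3(-4): exp(t · J_3(-4)) = e^(-4t)·(I + t·N + (t^2/2)·N^2), where N is the 3×3 nilpotent shift.

After assembling e^{tJ} and conjugating by P, we get:

e^{tB} =
  [-t^2*exp(-4*t)/2 + 2*t*exp(-4*t) + exp(-4*t), -t*exp(-4*t), t^2*exp(-4*t)/2]
  [-t^2*exp(-4*t) + 5*t*exp(-4*t), -2*t*exp(-4*t) + exp(-4*t), t^2*exp(-4*t) - t*exp(-4*t)]
  [-t^2*exp(-4*t)/2 + 2*t*exp(-4*t), -t*exp(-4*t), t^2*exp(-4*t)/2 + exp(-4*t)]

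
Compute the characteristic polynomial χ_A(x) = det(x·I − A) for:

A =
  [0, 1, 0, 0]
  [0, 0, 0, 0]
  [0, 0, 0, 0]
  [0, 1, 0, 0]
x^4

Expanding det(x·I − A) (e.g. by cofactor expansion or by noting that A is similar to its Jordan form J, which has the same characteristic polynomial as A) gives
  χ_A(x) = x^4
which factors as x^4. The eigenvalues (with algebraic multiplicities) are λ = 0 with multiplicity 4.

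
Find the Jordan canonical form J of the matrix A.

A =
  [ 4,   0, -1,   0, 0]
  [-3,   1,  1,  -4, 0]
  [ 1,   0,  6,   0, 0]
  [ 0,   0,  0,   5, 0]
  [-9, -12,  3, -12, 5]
J_1(1) ⊕ J_2(5) ⊕ J_1(5) ⊕ J_1(5)

The characteristic polynomial is
  det(x·I − A) = x^5 - 21*x^4 + 170*x^3 - 650*x^2 + 1125*x - 625 = (x - 5)^4*(x - 1)

Eigenvalues and multiplicities (the geometric multiplicity of λ is n − rank(A − λI), which equals the number of Jordan blocks for λ):
  λ = 1: algebraic multiplicity = 1, geometric multiplicity = 1
  λ = 5: algebraic multiplicity = 4, geometric multiplicity = 3

Determining the block sizes for each eigenvalue:
  λ = 1: one block (gm = 1), so the single block has size am = 1 → block sizes [1]
  λ = 5: 3 blocks summing to 4 forces exactly one block of size 2 and the rest size 1 → block sizes [2, 1, 1]

Assembling the blocks gives a Jordan form
J =
  [1, 0, 0, 0, 0]
  [0, 5, 1, 0, 0]
  [0, 0, 5, 0, 0]
  [0, 0, 0, 5, 0]
  [0, 0, 0, 0, 5]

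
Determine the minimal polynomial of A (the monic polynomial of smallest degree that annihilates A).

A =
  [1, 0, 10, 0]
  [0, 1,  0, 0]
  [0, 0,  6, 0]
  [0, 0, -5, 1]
x^2 - 7*x + 6

The characteristic polynomial is χ_A(x) = (x - 6)*(x - 1)^3, so the eigenvalues are known. The minimal polynomial is
  m_A(x) = Π_λ (x − λ)^{k_λ}
where k_λ is the size of the *largest* Jordan block for λ (equivalently, the smallest k with (A − λI)^k v = 0 for every generalised eigenvector v of λ).

  λ = 1: largest Jordan block has size 1, contributing (x − 1)
  λ = 6: largest Jordan block has size 1, contributing (x − 6)

So m_A(x) = (x - 6)*(x - 1) = x^2 - 7*x + 6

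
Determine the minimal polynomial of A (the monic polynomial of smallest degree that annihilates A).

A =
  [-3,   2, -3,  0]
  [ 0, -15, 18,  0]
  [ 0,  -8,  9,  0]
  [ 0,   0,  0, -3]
x^2 + 6*x + 9

The characteristic polynomial is χ_A(x) = (x + 3)^4, so the eigenvalues are known. The minimal polynomial is
  m_A(x) = Π_λ (x − λ)^{k_λ}
where k_λ is the size of the *largest* Jordan block for λ (equivalently, the smallest k with (A − λI)^k v = 0 for every generalised eigenvector v of λ).

  λ = -3: largest Jordan block has size 2, contributing (x + 3)^2

So m_A(x) = (x + 3)^2 = x^2 + 6*x + 9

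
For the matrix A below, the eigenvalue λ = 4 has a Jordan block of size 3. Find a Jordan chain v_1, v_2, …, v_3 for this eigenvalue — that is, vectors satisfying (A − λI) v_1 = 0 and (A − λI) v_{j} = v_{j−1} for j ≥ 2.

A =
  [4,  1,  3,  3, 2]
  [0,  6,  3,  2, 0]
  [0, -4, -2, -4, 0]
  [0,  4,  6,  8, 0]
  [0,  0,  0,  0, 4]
A Jordan chain for λ = 4 of length 3:
v_1 = (2, 0, 0, 0, 0)ᵀ
v_2 = (1, 2, -4, 4, 0)ᵀ
v_3 = (0, 1, 0, 0, 0)ᵀ

Let N = A − (4)·I. We want v_3 with N^3 v_3 = 0 but N^2 v_3 ≠ 0; then v_{j-1} := N · v_j for j = 3, …, 2.

Pick v_3 = (0, 1, 0, 0, 0)ᵀ.
Then v_2 = N · v_3 = (1, 2, -4, 4, 0)ᵀ.
Then v_1 = N · v_2 = (2, 0, 0, 0, 0)ᵀ.

Sanity check: (A − (4)·I) v_1 = (0, 0, 0, 0, 0)ᵀ = 0. ✓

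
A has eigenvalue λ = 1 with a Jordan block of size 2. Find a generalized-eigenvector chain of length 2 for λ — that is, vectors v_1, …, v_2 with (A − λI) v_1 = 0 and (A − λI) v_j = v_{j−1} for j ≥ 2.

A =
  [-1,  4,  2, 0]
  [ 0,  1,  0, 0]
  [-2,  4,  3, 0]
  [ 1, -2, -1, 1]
A Jordan chain for λ = 1 of length 2:
v_1 = (-2, 0, -2, 1)ᵀ
v_2 = (1, 0, 0, 0)ᵀ

Let N = A − (1)·I. We want v_2 with N^2 v_2 = 0 but N^1 v_2 ≠ 0; then v_{j-1} := N · v_j for j = 2, …, 2.

Pick v_2 = (1, 0, 0, 0)ᵀ.
Then v_1 = N · v_2 = (-2, 0, -2, 1)ᵀ.

Sanity check: (A − (1)·I) v_1 = (0, 0, 0, 0)ᵀ = 0. ✓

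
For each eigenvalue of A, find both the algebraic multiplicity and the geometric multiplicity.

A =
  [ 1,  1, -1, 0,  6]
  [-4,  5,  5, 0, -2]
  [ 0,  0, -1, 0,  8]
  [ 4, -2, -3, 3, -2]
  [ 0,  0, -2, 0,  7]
λ = 3: alg = 5, geom = 3

Step 1 — factor the characteristic polynomial to read off the algebraic multiplicities:
  χ_A(x) = (x - 3)^5

Step 2 — compute geometric multiplicities via the rank-nullity identity g(λ) = n − rank(A − λI):
  rank(A − (3)·I) = 2, so dim ker(A − (3)·I) = n − 2 = 3

Summary:
  λ = 3: algebraic multiplicity = 5, geometric multiplicity = 3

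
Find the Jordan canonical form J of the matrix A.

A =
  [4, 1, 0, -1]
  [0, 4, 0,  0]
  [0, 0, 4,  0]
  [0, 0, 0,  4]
J_2(4) ⊕ J_1(4) ⊕ J_1(4)

The characteristic polynomial is
  det(x·I − A) = x^4 - 16*x^3 + 96*x^2 - 256*x + 256 = (x - 4)^4

Eigenvalues and multiplicities (the geometric multiplicity of λ is n − rank(A − λI), which equals the number of Jordan blocks for λ):
  λ = 4: algebraic multiplicity = 4, geometric multiplicity = 3

Determining the block sizes for each eigenvalue:
  λ = 4: 3 blocks summing to 4 forces exactly one block of size 2 and the rest size 1 → block sizes [2, 1, 1]

Assembling the blocks gives a Jordan form
J =
  [4, 1, 0, 0]
  [0, 4, 0, 0]
  [0, 0, 4, 0]
  [0, 0, 0, 4]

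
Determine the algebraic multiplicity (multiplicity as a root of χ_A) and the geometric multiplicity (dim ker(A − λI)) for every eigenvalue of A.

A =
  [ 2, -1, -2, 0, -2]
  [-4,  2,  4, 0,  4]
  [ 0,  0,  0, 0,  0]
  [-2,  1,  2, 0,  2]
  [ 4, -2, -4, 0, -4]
λ = 0: alg = 5, geom = 4

Step 1 — factor the characteristic polynomial to read off the algebraic multiplicities:
  χ_A(x) = x^5

Step 2 — compute geometric multiplicities via the rank-nullity identity g(λ) = n − rank(A − λI):
  rank(A − (0)·I) = 1, so dim ker(A − (0)·I) = n − 1 = 4

Summary:
  λ = 0: algebraic multiplicity = 5, geometric multiplicity = 4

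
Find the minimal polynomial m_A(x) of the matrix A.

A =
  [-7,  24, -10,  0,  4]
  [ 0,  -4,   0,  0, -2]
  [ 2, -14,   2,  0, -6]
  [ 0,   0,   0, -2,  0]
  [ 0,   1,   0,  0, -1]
x^2 + 5*x + 6

The characteristic polynomial is χ_A(x) = (x + 2)^3*(x + 3)^2, so the eigenvalues are known. The minimal polynomial is
  m_A(x) = Π_λ (x − λ)^{k_λ}
where k_λ is the size of the *largest* Jordan block for λ (equivalently, the smallest k with (A − λI)^k v = 0 for every generalised eigenvector v of λ).

  λ = -3: largest Jordan block has size 1, contributing (x + 3)
  λ = -2: largest Jordan block has size 1, contributing (x + 2)

So m_A(x) = (x + 2)*(x + 3) = x^2 + 5*x + 6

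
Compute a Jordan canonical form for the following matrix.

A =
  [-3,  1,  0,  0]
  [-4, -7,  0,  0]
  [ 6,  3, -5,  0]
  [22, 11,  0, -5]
J_2(-5) ⊕ J_1(-5) ⊕ J_1(-5)

The characteristic polynomial is
  det(x·I − A) = x^4 + 20*x^3 + 150*x^2 + 500*x + 625 = (x + 5)^4

Eigenvalues and multiplicities (the geometric multiplicity of λ is n − rank(A − λI), which equals the number of Jordan blocks for λ):
  λ = -5: algebraic multiplicity = 4, geometric multiplicity = 3

Determining the block sizes for each eigenvalue:
  λ = -5: 3 blocks summing to 4 forces exactly one block of size 2 and the rest size 1 → block sizes [2, 1, 1]

Assembling the blocks gives a Jordan form
J =
  [-5,  1,  0,  0]
  [ 0, -5,  0,  0]
  [ 0,  0, -5,  0]
  [ 0,  0,  0, -5]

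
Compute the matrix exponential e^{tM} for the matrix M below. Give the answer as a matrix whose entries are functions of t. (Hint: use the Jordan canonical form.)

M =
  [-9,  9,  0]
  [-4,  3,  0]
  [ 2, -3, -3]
e^{tM} =
  [-6*t*exp(-3*t) + exp(-3*t), 9*t*exp(-3*t), 0]
  [-4*t*exp(-3*t), 6*t*exp(-3*t) + exp(-3*t), 0]
  [2*t*exp(-3*t), -3*t*exp(-3*t), exp(-3*t)]

Strategy: write M = P · J · P⁻¹ where J is a Jordan canonical form, so e^{tM} = P · e^{tJ} · P⁻¹, and e^{tJ} can be computed block-by-block.

M has Jordan form
J =
  [-3,  1,  0]
  [ 0, -3,  0]
  [ 0,  0, -3]
(up to reordering of blocks).

Per-block formulas:
  For a 2×2 Jordan block J_2(-3): exp(t · J_2(-3)) = e^(-3t)·(I + t·N), where N is the 2×2 nilpotent shift.
  For a 1×1 block at λ = -3: exp(t · [-3]) = [e^(-3t)].

After assembling e^{tJ} and conjugating by P, we get:

e^{tM} =
  [-6*t*exp(-3*t) + exp(-3*t), 9*t*exp(-3*t), 0]
  [-4*t*exp(-3*t), 6*t*exp(-3*t) + exp(-3*t), 0]
  [2*t*exp(-3*t), -3*t*exp(-3*t), exp(-3*t)]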